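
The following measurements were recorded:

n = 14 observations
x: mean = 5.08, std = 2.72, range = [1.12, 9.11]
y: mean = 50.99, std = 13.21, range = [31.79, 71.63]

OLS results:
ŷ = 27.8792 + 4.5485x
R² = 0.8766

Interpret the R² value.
The model explains 87.66% of the variance in y (R² = 0.8766), leaving 12.34% unexplained; the fit is strong.

R² = 1 − SS_res/SS_tot compares the residual scatter to the total scatter of y about its mean.

Here R² = 0.8766:
- Explained: 87.66% of the variation in y
- Unexplained (residual): 100% − 87.66% = 12.34%
- Rule of thumb (below 0.3 weak; 0.3 to below 0.7 moderate; 0.7 and above strong) → strong

Note: R² never decreases when predictors are added, so it should not be used alone to compare models of different size.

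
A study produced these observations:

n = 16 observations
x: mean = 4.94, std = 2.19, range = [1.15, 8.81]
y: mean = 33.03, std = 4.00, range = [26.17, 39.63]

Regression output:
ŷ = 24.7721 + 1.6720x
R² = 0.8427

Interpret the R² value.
The model explains 84.27% of the variance in y (R² = 0.8427), leaving 15.73% unexplained; the fit is strong.

R² (coefficient of determination) measures the proportion of variance in y explained by the regression model.

Here R² = 0.8427:
- Explained: 84.27% of the variation in y
- Unexplained (residual): 100% − 84.27% = 15.73%
- Rule of thumb (below 0.3 weak; 0.3 to below 0.7 moderate; 0.7 and above strong) → strong

Equivalently, for simple linear regression R² = r², so |r| = √0.8427 ≈ 0.9180.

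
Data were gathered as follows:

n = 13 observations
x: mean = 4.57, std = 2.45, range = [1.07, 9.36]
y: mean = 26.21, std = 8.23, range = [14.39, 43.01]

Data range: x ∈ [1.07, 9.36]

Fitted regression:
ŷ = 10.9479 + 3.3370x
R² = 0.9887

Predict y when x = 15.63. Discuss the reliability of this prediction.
ŷ = 63.1052 (extrapolation — x = 15.63 lies outside [1.07, 9.36], so reliability is low).

Prediction calculation:
ŷ = 10.9479 + 3.3370 × 15.63
ŷ = 63.1052

Reliability:
- Data range: x ∈ [1.07, 9.36]
- Prediction point: x = 15.63 is 6.27 units above the observed range → this is EXTRAPOLATION, not interpolation

Why that matters here:
- There are no observations near this x to validate the fitted line there
- The standard error of prediction grows with (x − x̄)², and x = 15.63 is far from x̄ = 4.57
- Real relationships often flatten, saturate, or turn nonlinear at extremes

Report the number if required, but flag clearly that it is an extrapolation.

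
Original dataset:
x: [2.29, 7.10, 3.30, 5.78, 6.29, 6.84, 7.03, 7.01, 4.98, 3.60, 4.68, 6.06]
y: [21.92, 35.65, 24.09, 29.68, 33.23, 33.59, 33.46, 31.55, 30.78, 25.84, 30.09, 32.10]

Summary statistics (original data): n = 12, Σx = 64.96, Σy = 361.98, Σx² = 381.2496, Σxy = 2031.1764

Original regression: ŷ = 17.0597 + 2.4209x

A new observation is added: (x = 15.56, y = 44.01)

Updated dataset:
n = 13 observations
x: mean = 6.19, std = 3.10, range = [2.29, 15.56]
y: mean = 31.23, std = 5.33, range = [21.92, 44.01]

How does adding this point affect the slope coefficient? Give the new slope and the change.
The slope changes from 2.4209 to 1.6154 (change of -0.8055, or -33.3%).

x = 15.56 lies well outside the original x-range [2.29, 7.10] (x̄ ≈ 5.41), so this observation has high leverage and can move the slope substantially.

Step 1: Update the sums with the new point (n goes from 12 to 13)
Σx  = 64.96 + 15.56 = 80.52
Σy  = 361.98 + 44.01 = 405.99
Σx² = 381.2496 + 15.56² = 381.2496 + 242.1136 = 623.3632
Σxy = 2031.1764 + 15.56×44.01 = 2031.1764 + 684.7956 = 2715.9720

Step 2: Recompute the slope with b₁ = (nΣxy − ΣxΣy) / (nΣx² − (Σx)²)
Numerator   = 13×2715.9720 − 80.52×405.99 = 35307.6360 − 32690.3148 = 2617.3212
Denominator = 13×623.3632 − 80.52² = 8103.7216 − 6483.4704 = 1620.2512
b₁(new) = 2617.3212 / 1620.2512 = 1.6154

(Same formula on the original sums: (12×2031.1764 − 64.96×361.98) / (12×381.2496 − 64.96²) = 859.8960 / 355.1936 = 2.4209, matching the given fit.)

Step 3: Change in slope
Δβ₁ = 1.6154 − 2.4209 = -0.8055
Relative change = -0.8055 / 2.4209 × 100% = -33.3%
→ the slope decreases when the point is added.

Because the point sits below the extension of the original line at a high-leverage x, it tilts the fit down.
In practice: examine leverage (hᵢ) and Cook's distance rather than deleting it automatically.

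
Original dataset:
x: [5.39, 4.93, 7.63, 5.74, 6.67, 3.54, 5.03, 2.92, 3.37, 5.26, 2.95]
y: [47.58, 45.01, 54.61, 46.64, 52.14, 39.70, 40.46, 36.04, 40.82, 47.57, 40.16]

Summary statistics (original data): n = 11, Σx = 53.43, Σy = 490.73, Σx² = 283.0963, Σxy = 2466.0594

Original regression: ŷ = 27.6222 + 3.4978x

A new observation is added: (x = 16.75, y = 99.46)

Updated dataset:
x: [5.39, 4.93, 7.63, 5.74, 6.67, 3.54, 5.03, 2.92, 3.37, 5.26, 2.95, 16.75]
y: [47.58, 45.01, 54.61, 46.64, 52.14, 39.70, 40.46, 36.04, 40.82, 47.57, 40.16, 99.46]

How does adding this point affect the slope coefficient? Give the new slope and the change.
New slope β₁ = 4.4405 versus 3.4978 before: a change of +0.9427 (+27.0%).

The new point has HIGH LEVERAGE: x = 16.75 is far from the original mean x̄ = 53.43/11 ≈ 4.86 (original range [2.92, 7.63]).

Step 1: Update the sums with the new point (n goes from 11 to 12)
Σx  = 53.43 + 16.75 = 70.18
Σy  = 490.73 + 99.46 = 590.19
Σx² = 283.0963 + 16.75² = 283.0963 + 280.5625 = 563.6588
Σxy = 2466.0594 + 16.75×99.46 = 2466.0594 + 1665.9550 = 4132.0144

Step 2: Recompute the slope with b₁ = (nΣxy − ΣxΣy) / (nΣx² − (Σx)²)
Numerator   = 12×4132.0144 − 70.18×590.19 = 49584.1728 − 41419.5342 = 8164.6386
Denominator = 12×563.6588 − 70.18² = 6763.9056 − 4925.2324 = 1838.6732
b₁(new) = 8164.6386 / 1838.6732 = 4.4405

(Same formula on the original sums: (11×2466.0594 − 53.43×490.73) / (11×283.0963 − 53.43²) = 906.9495 / 259.2944 = 3.4978, matching the given fit.)

Step 3: Change in slope
Δβ₁ = 4.4405 − 3.4978 = +0.9427
Relative change = +0.9427 / 3.4978 × 100% = +27.0%
→ the slope increases when the point is added.

Because the point sits above the extension of the original line at a high-leverage x, it tilts the fit up.
In practice: check such a point for data-entry or measurement error.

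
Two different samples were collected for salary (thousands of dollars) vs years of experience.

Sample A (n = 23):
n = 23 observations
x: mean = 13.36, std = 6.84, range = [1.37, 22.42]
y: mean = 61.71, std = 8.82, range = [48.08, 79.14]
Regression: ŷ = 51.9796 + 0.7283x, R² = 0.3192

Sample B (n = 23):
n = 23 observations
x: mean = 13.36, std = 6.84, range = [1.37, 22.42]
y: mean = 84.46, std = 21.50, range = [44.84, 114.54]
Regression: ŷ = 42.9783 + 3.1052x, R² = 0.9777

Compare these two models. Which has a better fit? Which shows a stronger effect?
Model B has the better fit (R² = 0.9777 vs 0.3192). Model B shows the stronger effect (|β₁| = 3.1052 vs 0.7283).

Model Comparison:

Which explains more variance? (R²)
- Model A: R² = 0.3192 → 31.92% of variance in salary explained
- Model B: R² = 0.9777 → 97.77% of variance in salary explained
- 0.9777 > 0.3192 → Model B has the better fit

Which has the larger per-year effect? (|β₁|)
- Model A: β₁ = 0.7283 → predicted salary rises 0.7283 thousand dollars per additional year of experience
- Model B: β₁ = 3.1052 → predicted salary rises 3.1052 thousand dollars per additional year of experience
- |0.7283| < |3.1052| → Model B shows the stronger marginal effect

Notes:
- A better fit (higher R²) doesn't necessarily mean a more important relationship.
- A steeper slope doesn't make a better model if the scatter around the line is large.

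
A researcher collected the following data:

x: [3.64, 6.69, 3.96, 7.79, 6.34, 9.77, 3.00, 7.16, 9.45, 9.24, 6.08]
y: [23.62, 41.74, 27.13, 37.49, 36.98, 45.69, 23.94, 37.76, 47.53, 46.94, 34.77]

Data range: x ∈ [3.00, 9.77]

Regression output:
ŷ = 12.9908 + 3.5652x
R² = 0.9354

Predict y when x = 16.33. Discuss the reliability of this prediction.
ŷ = 71.2105, but this is extrapolation (above the data range [3.00, 9.77]) and may be unreliable.

Prediction calculation:
ŷ = 12.9908 + 3.5652 × 16.33
ŷ = 71.2105

Reliability:
- Data range: x ∈ [3.00, 9.77]
- Prediction point: x = 16.33 is 6.56 units above the observed range → this is EXTRAPOLATION, not interpolation

Why that matters here:
- Real relationships often flatten, saturate, or turn nonlinear at extremes
- The standard error of prediction grows with (x − x̄)², and x = 16.33 is far from x̄ = 6.65

The R² = 0.9354 only validates the fit within [3.00, 9.77]; treat ŷ = 71.2105 with caution.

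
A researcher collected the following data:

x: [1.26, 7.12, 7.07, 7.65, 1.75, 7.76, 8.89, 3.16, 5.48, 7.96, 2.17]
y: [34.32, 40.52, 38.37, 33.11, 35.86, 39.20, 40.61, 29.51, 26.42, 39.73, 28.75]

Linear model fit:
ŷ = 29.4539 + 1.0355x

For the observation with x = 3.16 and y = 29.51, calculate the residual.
Residual = -3.2161

The residual is the difference between the actual value and the predicted value:

Residual = y - ŷ

Step 1: Calculate predicted value
ŷ = 29.4539 + 1.0355 × 3.16
ŷ = 32.7261

Step 2: Calculate residual
Residual = 29.51 - 32.7261
Residual = -3.2161

Sign check: y < ŷ, so the point is below the line and the fit overestimates here.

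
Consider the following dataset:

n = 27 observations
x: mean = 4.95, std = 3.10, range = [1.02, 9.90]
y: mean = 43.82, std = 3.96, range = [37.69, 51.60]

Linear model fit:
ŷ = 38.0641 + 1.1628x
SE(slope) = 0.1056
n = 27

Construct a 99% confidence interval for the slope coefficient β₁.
The 99% CI for β₁ is (0.8685, 1.4571)

Confidence interval for the slope:

The 99% CI for β₁ is: β̂₁ ± t*(α/2, n-2) × SE(β̂₁)

Step 1: Find critical t-value
- Confidence level = 0.99
- Degrees of freedom = n - 2 = 27 - 2 = 25
- t*(α/2, 25) = 2.7874

Step 2: Calculate margin of error
Margin = 2.7874 × 0.1056 = 0.2943

Step 3: Construct interval
CI = 1.1628 ± 0.2943
CI = (0.8685, 1.4571)

Interpretation: We are 99% confident that the true slope β₁ lies between 0.8685 and 1.4571.
The interval does not include 0, suggesting a significant linear relationship.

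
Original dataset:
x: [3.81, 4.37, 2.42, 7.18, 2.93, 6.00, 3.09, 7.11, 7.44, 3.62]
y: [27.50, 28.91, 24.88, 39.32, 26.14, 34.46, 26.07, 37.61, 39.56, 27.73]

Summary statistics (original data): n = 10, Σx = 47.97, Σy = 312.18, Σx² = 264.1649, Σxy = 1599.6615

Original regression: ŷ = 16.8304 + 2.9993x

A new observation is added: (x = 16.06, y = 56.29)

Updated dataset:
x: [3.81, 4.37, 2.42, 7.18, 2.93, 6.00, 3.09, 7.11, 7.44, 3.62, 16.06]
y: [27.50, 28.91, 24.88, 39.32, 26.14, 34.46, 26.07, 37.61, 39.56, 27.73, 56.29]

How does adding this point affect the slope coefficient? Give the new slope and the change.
New slope β₁ = 2.4023 versus 2.9993 before: a change of -0.5970 (-19.9%).

The new point has HIGH LEVERAGE: x = 16.06 is far from the original mean x̄ = 47.97/10 ≈ 4.80 (original range [2.42, 7.44]).

Step 1: Update the sums with the new point (n goes from 10 to 11)
Σx  = 47.97 + 16.06 = 64.03
Σy  = 312.18 + 56.29 = 368.47
Σx² = 264.1649 + 16.06² = 264.1649 + 257.9236 = 522.0885
Σxy = 1599.6615 + 16.06×56.29 = 1599.6615 + 904.0174 = 2503.6789

Step 2: Recompute the slope with b₁ = (nΣxy − ΣxΣy) / (nΣx² − (Σx)²)
Numerator   = 11×2503.6789 − 64.03×368.47 = 27540.4679 − 23593.1341 = 3947.3338
Denominator = 11×522.0885 − 64.03² = 5742.9735 − 4099.8409 = 1643.1326
b₁(new) = 3947.3338 / 1643.1326 = 2.4023

(Same formula on the original sums: (10×1599.6615 − 47.97×312.18) / (10×264.1649 − 47.97²) = 1021.3404 / 340.5281 = 2.9993, matching the given fit.)

Step 3: Change in slope
Δβ₁ = 2.4023 − 2.9993 = -0.5970
Relative change = -0.5970 / 2.9993 × 100% = -19.9%
→ the slope decreases when the point is added.

A high-leverage point only changes the slope if it is off the original line; here y = 56.29 is below the original trend, so the slope decreases.
In practice: examine leverage (hᵢ) and Cook's distance rather than deleting it automatically; check such a point for data-entry or measurement error.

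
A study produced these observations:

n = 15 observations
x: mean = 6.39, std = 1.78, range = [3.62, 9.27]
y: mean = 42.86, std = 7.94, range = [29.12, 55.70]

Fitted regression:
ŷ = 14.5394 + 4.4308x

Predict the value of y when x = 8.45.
ŷ = 51.9797

To predict y for x = 8.45, substitute into the regression equation:

ŷ = 14.5394 + 4.4308 × 8.45
ŷ = 14.5394 + 37.4403
ŷ = 51.9797

This is the fitted mean response at that x — an individual observation would come with a wider prediction interval.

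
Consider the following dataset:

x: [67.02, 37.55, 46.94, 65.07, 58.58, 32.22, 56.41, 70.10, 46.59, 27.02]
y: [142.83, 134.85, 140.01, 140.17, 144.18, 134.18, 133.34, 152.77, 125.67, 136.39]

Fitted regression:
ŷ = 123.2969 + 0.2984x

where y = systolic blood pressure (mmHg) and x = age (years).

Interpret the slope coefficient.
On average, blood pressure is about 0.2984 mmHg higher for every extra year of age.

The slope β₁ = 0.2984 gives the rate at which the fitted blood pressure changes with age.

Interpretation:
- Age up by 1 year → predicted blood pressure increases by 0.2984 mmHg
- This is a linear approximation: the same per-unit change is assumed across the whole observed x range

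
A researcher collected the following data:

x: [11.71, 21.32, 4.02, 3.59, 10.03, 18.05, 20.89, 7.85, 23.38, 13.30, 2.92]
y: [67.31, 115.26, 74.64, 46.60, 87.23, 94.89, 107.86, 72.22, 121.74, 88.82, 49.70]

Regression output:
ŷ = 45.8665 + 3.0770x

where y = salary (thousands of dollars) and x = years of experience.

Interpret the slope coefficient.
An increase of one year in experience is associated with a 3.0770 thousand dollars increase in predicted salary.

The slope coefficient β₁ = 3.0770 represents the marginal effect of experience on salary.

Interpretation:
- Experience up by 1 year → predicted salary increases by 3.0770 thousand dollars
- This is a linear approximation: the same per-unit change is assumed across the whole observed x range

(β₀ = 45.8665 is the fitted value at x = 0 and is not part of the slope interpretation.)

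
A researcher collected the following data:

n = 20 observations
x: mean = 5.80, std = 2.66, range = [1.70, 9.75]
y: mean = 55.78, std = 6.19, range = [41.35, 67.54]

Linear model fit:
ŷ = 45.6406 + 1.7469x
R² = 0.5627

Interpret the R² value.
About 56.27% of the variability in y is accounted for by the regression on x (R² = 0.5627) — a moderate linear fit.

R² = 1 − SS_res/SS_tot compares the residual scatter to the total scatter of y about its mean.

Here R² = 0.5627:
- Explained: 56.27% of the variation in y
- Unexplained (residual): 100% − 56.27% = 43.73%
- Rule of thumb (below 0.3 weak; 0.3 to below 0.7 moderate; 0.7 and above strong) → moderate

Note: R² never decreases when predictors are added, so it should not be used alone to compare models of different size.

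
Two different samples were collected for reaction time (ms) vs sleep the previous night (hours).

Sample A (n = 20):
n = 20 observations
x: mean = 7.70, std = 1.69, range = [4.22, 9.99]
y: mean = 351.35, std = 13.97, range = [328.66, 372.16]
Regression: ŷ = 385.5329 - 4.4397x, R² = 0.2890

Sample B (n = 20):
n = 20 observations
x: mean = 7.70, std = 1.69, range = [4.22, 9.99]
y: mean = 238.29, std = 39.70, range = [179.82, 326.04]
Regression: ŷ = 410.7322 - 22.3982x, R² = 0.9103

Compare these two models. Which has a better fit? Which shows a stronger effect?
Model B has the better fit (R² = 0.9103 vs 0.2890). Model B shows the stronger effect (|β₁| = 22.3982 vs 4.4397).

Model Comparison:

Fit — compare R²:
- Model A: R² = 0.2890 → 28.90% of variance in reaction time explained
- Model B: R² = 0.9103 → 91.03% of variance in reaction time explained
- 0.9103 > 0.2890 → Model B has the better fit

Strength of effect — compare |β₁|:
- Model A: β₁ = -4.4397 → predicted reaction time falls 4.4397 ms per additional hour of sleep
- Model B: β₁ = -22.3982 → predicted reaction time falls 22.3982 ms per additional hour of sleep
- |-4.4397| < |-22.3982| → Model B shows the stronger marginal effect

Notes:
- The two samples could reflect different populations, time periods, or measurement quality.
- A steeper slope doesn't make a better model if the scatter around the line is large.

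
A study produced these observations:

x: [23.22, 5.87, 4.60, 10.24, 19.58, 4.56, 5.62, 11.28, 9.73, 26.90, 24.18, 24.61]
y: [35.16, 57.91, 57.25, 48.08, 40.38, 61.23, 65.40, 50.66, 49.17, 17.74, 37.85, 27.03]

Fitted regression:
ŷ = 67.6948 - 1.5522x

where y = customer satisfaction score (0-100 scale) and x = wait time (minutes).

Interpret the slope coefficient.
For each additional minute of wait time, predicted satisfaction score decreases by approximately 1.5522 points.

The slope β₁ = -1.5522 gives the rate at which the fitted satisfaction score changes with wait time.

Interpretation:
- Wait time up by 1 minute → predicted satisfaction score decreases by 1.5522 points
- The effect is assumed constant over the observed range of x (linearity)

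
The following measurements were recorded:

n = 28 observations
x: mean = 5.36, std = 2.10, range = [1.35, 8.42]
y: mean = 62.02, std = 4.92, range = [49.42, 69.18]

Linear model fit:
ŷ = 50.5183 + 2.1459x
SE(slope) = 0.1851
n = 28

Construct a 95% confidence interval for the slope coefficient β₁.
The 95% CI for β₁ is (1.7654, 2.5264)

Confidence interval for the slope:

The 95% CI for β₁ is: β̂₁ ± t*(α/2, n-2) × SE(β̂₁)

Step 1: Find critical t-value
- Confidence level = 0.95
- Degrees of freedom = n - 2 = 28 - 2 = 26
- t*(α/2, 26) = 2.0555

Step 2: Calculate margin of error
Margin = 2.0555 × 0.1851 = 0.3805

Step 3: Construct interval
CI = 2.1459 ± 0.3805
CI = (1.7654, 2.5264)

Interpretation: We are 95% confident that the true slope β₁ lies between 1.7654 and 2.5264.
Since 0 is outside the interval, a two-sided test at α = 0.05 would reject H₀: β₁ = 0.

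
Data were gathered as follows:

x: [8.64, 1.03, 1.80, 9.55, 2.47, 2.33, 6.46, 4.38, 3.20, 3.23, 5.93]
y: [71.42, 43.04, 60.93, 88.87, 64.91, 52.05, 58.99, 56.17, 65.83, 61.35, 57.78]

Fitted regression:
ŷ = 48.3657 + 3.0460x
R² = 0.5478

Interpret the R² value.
The model explains 54.78% of the variance in y (R² = 0.5478), leaving 45.22% unexplained; the fit is moderate.

The coefficient of determination R² is the fraction of the total variation in y that the fitted line accounts for.

Here R² = 0.5478:
- Explained: 54.78% of the variation in y
- Unexplained (residual): 100% − 54.78% = 45.22%
- Rule of thumb (below 0.3 weak; 0.3 to below 0.7 moderate; 0.7 and above strong) → moderate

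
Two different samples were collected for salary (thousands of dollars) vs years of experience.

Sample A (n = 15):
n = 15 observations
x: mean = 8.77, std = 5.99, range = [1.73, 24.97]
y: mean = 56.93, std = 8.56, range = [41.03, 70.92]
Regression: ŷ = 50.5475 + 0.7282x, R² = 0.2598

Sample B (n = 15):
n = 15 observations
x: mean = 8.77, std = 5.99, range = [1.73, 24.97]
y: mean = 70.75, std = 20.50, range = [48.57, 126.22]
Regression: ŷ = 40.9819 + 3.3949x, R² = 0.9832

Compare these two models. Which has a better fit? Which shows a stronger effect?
Model B has the better fit (R² = 0.9832 vs 0.2598). Model B shows the stronger effect (|β₁| = 3.3949 vs 0.7282).

Model Comparison:

Fit — compare R²:
- Model A: R² = 0.2598 → 25.98% of variance in salary explained
- Model B: R² = 0.9832 → 98.32% of variance in salary explained
- 0.9832 > 0.2598 → Model B has the better fit

Which has the larger per-year effect? (|β₁|)
- Model A: β₁ = 0.7282 → predicted salary rises 0.7282 thousand dollars per additional year of experience
- Model B: β₁ = 3.3949 → predicted salary rises 3.3949 thousand dollars per additional year of experience
- |0.7282| < |3.3949| → Model B shows the stronger marginal effect

Note: The two samples could reflect different populations, time periods, or measurement quality.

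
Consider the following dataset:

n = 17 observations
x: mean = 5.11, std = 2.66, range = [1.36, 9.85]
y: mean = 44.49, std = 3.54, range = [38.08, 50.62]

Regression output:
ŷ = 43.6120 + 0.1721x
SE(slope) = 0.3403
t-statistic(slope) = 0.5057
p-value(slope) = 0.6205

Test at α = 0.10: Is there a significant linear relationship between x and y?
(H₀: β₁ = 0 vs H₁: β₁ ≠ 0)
Since p-value = 0.6205 ≥ α = 0.10, fail to reject H₀ — the slope is not significantly different from 0.

Hypothesis test for the slope coefficient:

H₀: β₁ = 0 (no linear relationship)
H₁: β₁ ≠ 0 (linear relationship exists)

Test statistic: t = β̂₁ / SE(β̂₁) = 0.1721 / 0.3403 = 0.5057

p = 0.6205: how often a slope estimate this far from 0 (in SE units) would arise by chance if β₁ were truly 0.

Decision rule: reject H₀ if p-value < α.
p-value = 0.6205 ≥ α = 0.10 → fail to reject H₀.

Conclusion: the linear association between x and y is not significant at the 10% level.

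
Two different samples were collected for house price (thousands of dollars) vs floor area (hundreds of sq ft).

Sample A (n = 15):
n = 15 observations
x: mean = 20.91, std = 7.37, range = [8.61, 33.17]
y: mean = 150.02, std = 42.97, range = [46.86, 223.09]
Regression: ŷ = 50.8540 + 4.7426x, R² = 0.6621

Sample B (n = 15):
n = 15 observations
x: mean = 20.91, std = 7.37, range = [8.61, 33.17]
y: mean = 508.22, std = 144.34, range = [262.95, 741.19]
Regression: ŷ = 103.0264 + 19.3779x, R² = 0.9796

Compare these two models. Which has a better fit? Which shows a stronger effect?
Model B has the better fit (R² = 0.9796 vs 0.6621). Model B shows the stronger effect (|β₁| = 19.3779 vs 4.7426).

Model Comparison:

Which explains more variance? (R²)
- Model A: R² = 0.6621 → 66.21% of variance in house price explained
- Model B: R² = 0.9796 → 97.96% of variance in house price explained
- 0.9796 > 0.6621 → Model B has the better fit

Which has the larger per-hundred sq ft effect? (|β₁|)
- Model A: β₁ = 4.7426 → predicted house price rises 4.7426 thousand dollars per additional hundred sq ft of floor area
- Model B: β₁ = 19.3779 → predicted house price rises 19.3779 thousand dollars per additional hundred sq ft of floor area
- |4.7426| < |19.3779| → Model B shows the stronger marginal effect

Note: A better fit (higher R²) doesn't necessarily mean a more important relationship.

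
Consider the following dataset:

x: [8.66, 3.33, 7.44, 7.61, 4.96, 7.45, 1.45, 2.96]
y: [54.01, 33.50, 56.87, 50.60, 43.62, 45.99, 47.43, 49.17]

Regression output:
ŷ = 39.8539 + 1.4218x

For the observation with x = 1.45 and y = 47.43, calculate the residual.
Residual = 5.5145

The residual is the difference between the actual value and the predicted value:

Residual = y - ŷ

Step 1: Calculate predicted value
ŷ = 39.8539 + 1.4218 × 1.45
ŷ = 41.9155

Step 2: Calculate residual
Residual = 47.43 - 41.9155
Residual = 5.5145

Interpretation: the model underestimates the actual value by 5.5145 at this point (positive residual → observation lies above the fitted line).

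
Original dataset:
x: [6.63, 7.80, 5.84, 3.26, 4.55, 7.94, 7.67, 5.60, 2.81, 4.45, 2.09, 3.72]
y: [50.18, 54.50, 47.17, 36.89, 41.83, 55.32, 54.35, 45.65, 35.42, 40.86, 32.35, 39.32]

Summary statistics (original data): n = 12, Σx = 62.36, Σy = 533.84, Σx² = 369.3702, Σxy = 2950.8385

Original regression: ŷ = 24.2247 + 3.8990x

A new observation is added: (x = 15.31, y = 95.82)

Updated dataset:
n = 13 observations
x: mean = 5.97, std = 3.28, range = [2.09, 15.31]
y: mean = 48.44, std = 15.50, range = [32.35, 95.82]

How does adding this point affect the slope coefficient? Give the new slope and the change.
New slope β₁ = 4.6942 versus 3.8990 before: a change of +0.7952 (+20.4%).

x = 15.31 lies well outside the original x-range [2.09, 7.94] (x̄ ≈ 5.20), so this observation has high leverage and can move the slope substantially.

Step 1: Update the sums with the new point (n goes from 12 to 13)
Σx  = 62.36 + 15.31 = 77.67
Σy  = 533.84 + 95.82 = 629.66
Σx² = 369.3702 + 15.31² = 369.3702 + 234.3961 = 603.7663
Σxy = 2950.8385 + 15.31×95.82 = 2950.8385 + 1467.0042 = 4417.8427

Step 2: Recompute the slope with b₁ = (nΣxy − ΣxΣy) / (nΣx² − (Σx)²)
Numerator   = 13×4417.8427 − 77.67×629.66 = 57431.9551 − 48905.6922 = 8526.2629
Denominator = 13×603.7663 − 77.67² = 7848.9619 − 6032.6289 = 1816.3330
b₁(new) = 8526.2629 / 1816.3330 = 4.6942

(Same formula on the original sums: (12×2950.8385 − 62.36×533.84) / (12×369.3702 − 62.36²) = 2119.7996 / 543.6728 = 3.8990, matching the given fit.)

Step 3: Change in slope
Δβ₁ = 4.6942 − 3.8990 = +0.7952
Relative change = +0.7952 / 3.8990 × 100% = +20.4%
→ the slope increases when the point is added.

Because the point sits above the extension of the original line at a high-leverage x, it tilts the fit up.
In practice: examine leverage (hᵢ) and Cook's distance rather than deleting it automatically; investigate whether it comes from the same population as the rest of the sample.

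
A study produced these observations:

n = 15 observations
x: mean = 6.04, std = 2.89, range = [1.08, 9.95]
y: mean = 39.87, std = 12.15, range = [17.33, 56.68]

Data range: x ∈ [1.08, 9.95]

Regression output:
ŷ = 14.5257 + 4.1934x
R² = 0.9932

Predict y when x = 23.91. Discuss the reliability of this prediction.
ŷ = 114.7899 (extrapolation — x = 23.91 lies outside [1.08, 9.95], so reliability is low).

Prediction calculation:
ŷ = 14.5257 + 4.1934 × 23.91
ŷ = 114.7899

Reliability:
- Data range: x ∈ [1.08, 9.95]
- Prediction point: x = 23.91 is 13.96 units above the observed range → this is EXTRAPOLATION, not interpolation

Why that matters here:
- Real relationships often flatten, saturate, or turn nonlinear at extremes
- The standard error of prediction grows with (x − x̄)², and x = 23.91 is far from x̄ = 6.04

A defensible statement: 'if the linear trend continued to x = 23.91, y would be about 114.7899' — the premise is untested.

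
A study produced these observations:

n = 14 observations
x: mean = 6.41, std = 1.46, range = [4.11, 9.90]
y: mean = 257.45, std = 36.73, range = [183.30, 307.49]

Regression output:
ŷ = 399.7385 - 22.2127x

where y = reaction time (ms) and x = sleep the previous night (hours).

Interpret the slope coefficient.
On average, reaction time is about 22.2127 ms lower for every extra hour of sleep.

The slope coefficient β₁ = -22.2127 represents the marginal effect of sleep on reaction time.

Interpretation:
- Sleep up by 1 hour → predicted reaction time decreases by 22.2127 ms
- This is a linear approximation: the same per-unit change is assumed across the whole observed x range
- The slope describes association in these data, not necessarily a causal effect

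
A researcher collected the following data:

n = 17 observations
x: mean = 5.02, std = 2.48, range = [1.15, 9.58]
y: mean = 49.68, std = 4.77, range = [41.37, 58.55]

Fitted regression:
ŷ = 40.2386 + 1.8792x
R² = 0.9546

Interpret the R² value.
The model explains 95.46% of the variance in y (R² = 0.9546), leaving 4.54% unexplained; the fit is strong.

The coefficient of determination R² is the fraction of the total variation in y that the fitted line accounts for.

Here R² = 0.9546:
- Explained: 95.46% of the variation in y
- Unexplained (residual): 100% − 95.46% = 4.54%
- Rule of thumb (below 0.3 weak; 0.3 to below 0.7 moderate; 0.7 and above strong) → strong

Equivalently, for simple linear regression R² = r², so |r| = √0.9546 ≈ 0.9770.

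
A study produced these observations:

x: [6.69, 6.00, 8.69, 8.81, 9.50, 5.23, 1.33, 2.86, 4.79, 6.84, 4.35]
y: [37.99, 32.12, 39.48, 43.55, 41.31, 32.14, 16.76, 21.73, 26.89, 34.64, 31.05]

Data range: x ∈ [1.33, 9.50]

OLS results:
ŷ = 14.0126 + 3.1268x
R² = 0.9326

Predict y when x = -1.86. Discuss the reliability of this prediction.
ŷ = 8.1968 (extrapolation — x = -1.86 lies outside [1.33, 9.50], so reliability is low).

Prediction calculation:
ŷ = 14.0126 + 3.1268 × (-1.86)
ŷ = 8.1968

Reliability:
- Data range: x ∈ [1.33, 9.50]
- Prediction point: x = -1.86 is 3.19 units below the observed range → this is EXTRAPOLATION, not interpolation

Why that matters here:
- The standard error of prediction grows with (x − x̄)², and x = -1.86 is far from x̄ = 5.92
- Real relationships often flatten, saturate, or turn nonlinear at extremes
- R² describes fit only over the sampled x values; it says nothing about behaviour beyond them

A defensible statement: 'if the linear trend continued to x = -1.86, y would be about 8.1968' — the premise is untested.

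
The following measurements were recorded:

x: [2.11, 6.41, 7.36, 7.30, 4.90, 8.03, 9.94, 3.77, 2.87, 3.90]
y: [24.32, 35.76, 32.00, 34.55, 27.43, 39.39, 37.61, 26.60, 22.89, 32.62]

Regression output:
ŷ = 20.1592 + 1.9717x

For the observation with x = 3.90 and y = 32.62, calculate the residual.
Residual = 4.7712

The residual is the difference between the actual value and the predicted value:

Residual = y - ŷ

Step 1: Calculate predicted value
ŷ = 20.1592 + 1.9717 × 3.90
ŷ = 27.8488

Step 2: Calculate residual
Residual = 32.62 - 27.8488
Residual = 4.7712

The residual is positive, so the observed y = 32.62 sits above the regression line (the line underestimates it by 4.7712).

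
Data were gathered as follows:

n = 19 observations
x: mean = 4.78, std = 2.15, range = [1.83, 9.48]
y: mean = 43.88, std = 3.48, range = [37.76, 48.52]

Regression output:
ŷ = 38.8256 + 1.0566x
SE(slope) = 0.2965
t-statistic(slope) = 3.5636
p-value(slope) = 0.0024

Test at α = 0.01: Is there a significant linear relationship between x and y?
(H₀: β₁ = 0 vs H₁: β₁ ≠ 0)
Reject H₀: p-value = 0.0024 < α = 0.01. The linear relationship is significant at the 1% level.

Hypothesis test for the slope coefficient:

H₀: β₁ = 0 (no linear relationship)
H₁: β₁ ≠ 0 (linear relationship exists)

Test statistic: t = β̂₁ / SE(β̂₁) = 1.0566 / 0.2965 = 3.5636

With df = 17, the two-sided p-value for |t| = 3.5636 is 0.0024.

Decision rule: reject H₀ if p-value < α.
p-value = 0.0024 < α = 0.01 → reject H₀.

There is sufficient evidence at the 1% significance level to conclude that a linear relationship exists between x and y.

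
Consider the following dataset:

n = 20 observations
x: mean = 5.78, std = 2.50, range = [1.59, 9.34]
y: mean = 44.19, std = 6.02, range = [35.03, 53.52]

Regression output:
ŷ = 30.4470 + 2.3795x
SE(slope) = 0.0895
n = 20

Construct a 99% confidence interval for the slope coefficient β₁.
The 99% CI for β₁ is (2.1219, 2.6371)

Confidence interval for the slope:

The 99% CI for β₁ is: β̂₁ ± t*(α/2, n-2) × SE(β̂₁)

Step 1: Find critical t-value
- Confidence level = 0.99
- Degrees of freedom = n - 2 = 20 - 2 = 18
- t*(α/2, 18) = 2.8784

Step 2: Calculate margin of error
Margin = 2.8784 × 0.0895 = 0.2576

Step 3: Construct interval
CI = 2.3795 ± 0.2576
CI = (2.1219, 2.6371)

Interpretation: intervals built this way capture the true β₁ in 99% of repeated samples; here the plausible range for the per-unit effect of x on y is 2.1219 to 2.6371.
Since 0 is outside the interval, a two-sided test at α = 0.01 would reject H₀: β₁ = 0.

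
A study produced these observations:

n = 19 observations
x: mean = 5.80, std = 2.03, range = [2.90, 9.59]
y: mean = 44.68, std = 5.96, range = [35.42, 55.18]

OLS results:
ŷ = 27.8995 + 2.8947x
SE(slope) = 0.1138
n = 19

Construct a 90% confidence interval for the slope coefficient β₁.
The 90% CI for β₁ is (2.6967, 3.0927)

Confidence interval for the slope:

The 90% CI for β₁ is: β̂₁ ± t*(α/2, n-2) × SE(β̂₁)

Step 1: Find critical t-value
- Confidence level = 0.9
- Degrees of freedom = n - 2 = 19 - 2 = 17
- t*(α/2, 17) = 1.7396

Step 2: Calculate margin of error
Margin = 1.7396 × 0.1138 = 0.1980

Step 3: Construct interval
CI = 2.8947 ± 0.1980
CI = (2.6967, 3.0927)

Interpretation: intervals built this way capture the true β₁ in 90% of repeated samples; here the plausible range for the per-unit effect of x on y is 2.6967 to 3.0927.
Both endpoints are positive, so the data support a genuinely positive slope at this confidence level.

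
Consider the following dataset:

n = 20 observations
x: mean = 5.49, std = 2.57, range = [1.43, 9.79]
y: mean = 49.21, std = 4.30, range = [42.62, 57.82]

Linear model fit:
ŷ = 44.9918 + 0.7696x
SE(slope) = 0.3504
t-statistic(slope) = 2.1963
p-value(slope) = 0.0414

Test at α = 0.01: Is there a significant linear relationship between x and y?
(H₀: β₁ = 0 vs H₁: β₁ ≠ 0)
Since p-value = 0.0414 ≥ α = 0.01, fail to reject H₀ — the slope is not significantly different from 0.

Hypothesis test for the slope coefficient:

H₀: β₁ = 0 (no linear relationship)
H₁: β₁ ≠ 0 (linear relationship exists)

Test statistic: t = β̂₁ / SE(β̂₁) = 0.7696 / 0.3504 = 2.1963

With df = 18, the two-sided p-value for |t| = 2.1963 is 0.0414.

Decision rule: reject H₀ if p-value < α.
p-value = 0.0414 ≥ α = 0.01 → fail to reject H₀.

There is not sufficient evidence at the 1% significance level to conclude that a linear relationship exists between x and y.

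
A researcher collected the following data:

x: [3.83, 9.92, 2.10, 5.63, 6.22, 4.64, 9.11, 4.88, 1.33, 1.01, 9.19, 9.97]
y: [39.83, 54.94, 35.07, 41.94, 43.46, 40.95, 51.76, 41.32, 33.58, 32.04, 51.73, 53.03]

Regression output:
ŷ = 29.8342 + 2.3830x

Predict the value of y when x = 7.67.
ŷ = 48.1118

Plug x = 7.67 into the fitted line:

ŷ = 29.8342 + 2.3830 × 7.67
ŷ = 29.8342 + 18.2776
ŷ = 48.1118

This is a point prediction; actual observations scatter around it by roughly the residual standard deviation.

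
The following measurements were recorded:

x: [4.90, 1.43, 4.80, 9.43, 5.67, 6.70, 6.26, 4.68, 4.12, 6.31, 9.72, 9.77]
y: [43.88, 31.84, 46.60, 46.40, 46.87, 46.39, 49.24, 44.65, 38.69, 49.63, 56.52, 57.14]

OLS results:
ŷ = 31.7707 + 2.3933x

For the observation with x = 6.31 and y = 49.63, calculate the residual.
Residual = 2.7576

The residual is the difference between the actual value and the predicted value:

Residual = y - ŷ

Step 1: Calculate predicted value
ŷ = 31.7707 + 2.3933 × 6.31
ŷ = 46.8724

Step 2: Calculate residual
Residual = 49.63 - 46.8724
Residual = 2.7576

Interpretation: the model underestimates the actual value by 2.7576 at this point (positive residual → observation lies above the fitted line).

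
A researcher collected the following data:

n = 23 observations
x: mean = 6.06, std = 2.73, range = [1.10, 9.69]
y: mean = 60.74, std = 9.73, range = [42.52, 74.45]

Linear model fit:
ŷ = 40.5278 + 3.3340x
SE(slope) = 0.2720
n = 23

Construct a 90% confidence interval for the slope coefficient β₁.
The 90% CI for β₁ is (2.8660, 3.8020)

Confidence interval for the slope:

The 90% CI for β₁ is: β̂₁ ± t*(α/2, n-2) × SE(β̂₁)

Step 1: Find critical t-value
- Confidence level = 0.9
- Degrees of freedom = n - 2 = 23 - 2 = 21
- t*(α/2, 21) = 1.7207

Step 2: Calculate margin of error
Margin = 1.7207 × 0.2720 = 0.4680

Step 3: Construct interval
CI = 3.3340 ± 0.4680
CI = (2.8660, 3.8020)

Interpretation: We are 90% confident that the true slope β₁ lies between 2.8660 and 3.8020.
Since 0 is outside the interval, a two-sided test at α = 0.10 would reject H₀: β₁ = 0.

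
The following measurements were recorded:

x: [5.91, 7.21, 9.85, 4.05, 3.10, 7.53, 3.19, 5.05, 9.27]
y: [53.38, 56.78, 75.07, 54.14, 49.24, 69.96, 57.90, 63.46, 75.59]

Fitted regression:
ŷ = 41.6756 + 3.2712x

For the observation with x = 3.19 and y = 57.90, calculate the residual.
Residual = 5.7893

The residual is the difference between the actual value and the predicted value:

Residual = y - ŷ

Step 1: Calculate predicted value
ŷ = 41.6756 + 3.2712 × 3.19
ŷ = 52.1107

Step 2: Calculate residual
Residual = 57.90 - 52.1107
Residual = 5.7893

The residual is positive, so the observed y = 57.90 sits above the regression line (the line underestimates it by 5.7893).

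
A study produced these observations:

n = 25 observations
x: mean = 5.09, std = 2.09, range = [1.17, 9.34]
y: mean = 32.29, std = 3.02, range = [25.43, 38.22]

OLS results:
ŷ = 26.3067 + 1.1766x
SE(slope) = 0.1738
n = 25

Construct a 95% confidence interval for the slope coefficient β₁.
The 95% CI for β₁ is (0.8171, 1.5361)

Confidence interval for the slope:

The 95% CI for β₁ is: β̂₁ ± t*(α/2, n-2) × SE(β̂₁)

Step 1: Find critical t-value
- Confidence level = 0.95
- Degrees of freedom = n - 2 = 25 - 2 = 23
- t*(α/2, 23) = 2.0687

Step 2: Calculate margin of error
Margin = 2.0687 × 0.1738 = 0.3595

Step 3: Construct interval
CI = 1.1766 ± 0.3595
CI = (0.8171, 1.5361)

Interpretation: We are 95% confident that the true slope β₁ lies between 0.8171 and 1.5361.
The interval does not include 0, suggesting a significant linear relationship.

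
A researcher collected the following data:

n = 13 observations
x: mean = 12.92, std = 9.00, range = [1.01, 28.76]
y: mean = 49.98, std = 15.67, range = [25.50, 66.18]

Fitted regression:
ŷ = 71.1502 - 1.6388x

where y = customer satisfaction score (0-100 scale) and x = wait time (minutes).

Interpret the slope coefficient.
An increase of one minute in wait time is associated with a 1.6388 points decrease in predicted satisfaction score.

The slope coefficient β₁ = -1.6388 represents the marginal effect of wait time on satisfaction score.

Interpretation:
- Wait time up by 1 minute → predicted satisfaction score decreases by 1.6388 points
- This is a linear approximation: the same per-unit change is assumed across the whole observed x range
- The slope describes association in these data, not necessarily a causal effect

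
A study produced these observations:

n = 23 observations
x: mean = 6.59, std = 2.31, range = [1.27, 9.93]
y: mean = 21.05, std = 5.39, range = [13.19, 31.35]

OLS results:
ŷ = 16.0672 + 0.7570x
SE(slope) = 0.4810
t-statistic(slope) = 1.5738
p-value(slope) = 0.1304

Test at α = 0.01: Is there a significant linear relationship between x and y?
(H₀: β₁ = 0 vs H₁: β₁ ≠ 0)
p-value = 0.1304 ≥ α = 0.01, so we fail to reject H₀. The relationship is not significant.

Hypothesis test for the slope coefficient:

H₀: β₁ = 0 (no linear relationship)
H₁: β₁ ≠ 0 (linear relationship exists)

Test statistic: t = β̂₁ / SE(β̂₁) = 0.7570 / 0.4810 = 1.5738

With df = 21, the two-sided p-value for |t| = 1.5738 is 0.1304.

Decision rule: reject H₀ if p-value < α.
p-value = 0.1304 ≥ α = 0.01 → fail to reject H₀.

Conclusion: the linear association between x and y is not significant at the 1% level.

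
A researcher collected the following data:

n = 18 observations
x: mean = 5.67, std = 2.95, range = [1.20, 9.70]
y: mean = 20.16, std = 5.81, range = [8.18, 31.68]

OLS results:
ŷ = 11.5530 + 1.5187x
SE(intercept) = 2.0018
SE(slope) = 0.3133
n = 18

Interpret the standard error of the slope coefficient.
SE(β̂₁) = 0.3133 is the estimated standard deviation of the slope estimate across repeated samples; relative to β̂₁ = 1.5187 that is 20.6%, a moderately precise estimate.

SE(β̂₁) = 0.3133 says: if we drew many samples of n = 18 from the same population and refit each time, the fitted slopes would scatter with a standard deviation of roughly 0.3133 around the true β₁.

Relative precision:
- SE / |β̂₁| = 0.3133 / 1.5187 = 20.6%
- Rule of thumb (under 20%: precise; 20% to under 50%: moderately precise; 50% or more: imprecise) → moderately precise

Link to interval estimation: a confidence interval for β₁ is β̂₁ ± t* × 0.3133, so SE sets the half-width per unit of t*.

What drives SE(β̂₁): larger n (here n = 18) → smaller SE; more residual scatter → larger SE.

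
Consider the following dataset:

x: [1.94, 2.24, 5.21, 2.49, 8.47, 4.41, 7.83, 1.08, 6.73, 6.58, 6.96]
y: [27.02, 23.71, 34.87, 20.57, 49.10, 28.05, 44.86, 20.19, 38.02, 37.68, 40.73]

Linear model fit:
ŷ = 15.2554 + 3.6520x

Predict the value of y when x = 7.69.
ŷ = 43.3393

Plug x = 7.69 into the fitted line:

ŷ = 15.2554 + 3.6520 × 7.69
ŷ = 15.2554 + 28.0839
ŷ = 43.3393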